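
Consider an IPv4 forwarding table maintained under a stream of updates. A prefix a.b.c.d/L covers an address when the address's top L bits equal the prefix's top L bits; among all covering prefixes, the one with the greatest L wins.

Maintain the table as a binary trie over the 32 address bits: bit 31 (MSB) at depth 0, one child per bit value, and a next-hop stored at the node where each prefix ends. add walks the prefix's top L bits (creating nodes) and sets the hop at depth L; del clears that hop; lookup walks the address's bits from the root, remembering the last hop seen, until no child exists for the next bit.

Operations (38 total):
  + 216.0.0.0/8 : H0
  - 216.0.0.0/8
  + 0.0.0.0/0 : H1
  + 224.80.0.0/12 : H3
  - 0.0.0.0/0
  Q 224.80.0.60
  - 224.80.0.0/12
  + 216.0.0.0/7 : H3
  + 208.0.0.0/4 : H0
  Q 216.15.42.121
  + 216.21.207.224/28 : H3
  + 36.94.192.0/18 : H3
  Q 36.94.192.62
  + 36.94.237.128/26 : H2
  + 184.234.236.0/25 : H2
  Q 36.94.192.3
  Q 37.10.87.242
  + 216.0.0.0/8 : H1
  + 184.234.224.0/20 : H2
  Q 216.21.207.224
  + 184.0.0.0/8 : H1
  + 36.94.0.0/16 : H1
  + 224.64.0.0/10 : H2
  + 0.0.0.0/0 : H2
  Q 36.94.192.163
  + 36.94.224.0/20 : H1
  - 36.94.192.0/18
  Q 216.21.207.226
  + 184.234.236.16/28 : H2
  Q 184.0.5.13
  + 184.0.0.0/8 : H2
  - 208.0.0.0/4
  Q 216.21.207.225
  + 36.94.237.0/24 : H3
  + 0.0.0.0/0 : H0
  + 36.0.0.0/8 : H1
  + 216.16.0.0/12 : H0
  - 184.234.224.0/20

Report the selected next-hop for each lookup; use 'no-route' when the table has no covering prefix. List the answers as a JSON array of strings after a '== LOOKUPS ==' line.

Trace:
  + 216.0.0.0/8 (H0) depth=8
  - 216.0.0.0/8 clear@8
  + 0.0.0.0/0 (H1) depth=0
  + 224.80.0.0/12 (H3) depth=12
  - 0.0.0.0/0 clear@0
  lookup 224.80.0.60: bits 111000000101 walk d0:-→d1:-→d2:-→d3:-→d4:-→d5:-→d6:-→d7:-→d8:-→d9:-→d10:-→d11:-→d12:H3 -> H3
  - 224.80.0.0/12 clear@12
  + 216.0.0.0/7 (H3) depth=7
  + 208.0.0.0/4 (H0) depth=4
  lookup 216.15.42.121: bits 11011000 walk d0:-→d1:-→d2:-→d3:-→d4:H0→d5:-→d6:-→d7:H3→d8:- -> H3
  + 216.21.207.224/28 (H3) depth=28
  + 36.94.192.0/18 (H3) depth=18
  lookup 36.94.192.62: bits 001001000101111011 walk d0:-→d1:-→d2:-→d3:-→d4:-→d5:-→d6:-→d7:-→d8:-→d9:-→d10:-→d11:-→d12:-→d13:-→d14:-→d15:-→d16:-→d17:-→d18:H3 -> H3
  + 36.94.237.128/26 (H2) depth=26
  + 184.234.236.0/25 (H2) depth=25
  lookup 36.94.192.3: bits 001001000101111011 walk d0:-→d1:-→d2:-→d3:-→d4:-→d5:-→d6:-→d7:-→d8:-→d9:-→d10:-→d11:-→d12:-→d13:-→d14:-→d15:-→d16:-→d17:-→d18:H3 -> H3
  lookup 37.10.87.242: bits 0010010 walk d0:-→d1:-→d2:-→d3:-→d4:-→d5:-→d6:-→d7:- -> no-route
  + 216.0.0.0/8 (H1) depth=8
  + 184.234.224.0/20 (H2) depth=20
  lookup 216.21.207.224: bits 1101100000010101110011111110 walk d0:-→d1:-→d2:-→d3:-→d4:H0→d5:-→d6:-→d7:H3→d8:H1→d9:-→d10:-→d11:-→d12:-→d13:-→d14:-→d15:-→d16:-→d17:-→d18:-→d19:-→d20:-→d21:-→d22:-→d23:-→d24:-→d25:-→d26:-→d27:-→d28:H3 -> H3
  + 184.0.0.0/8 (H1) depth=8
  + 36.94.0.0/16 (H1) depth=16
  + 224.64.0.0/10 (H2) depth=10
  + 0.0.0.0/0 (H2) depth=0
  lookup 36.94.192.163: bits 001001000101111011 walk d0:H2→d1:-→d2:-→d3:-→d4:-→d5:-→d6:-→d7:-→d8:-→d9:-→d10:-→d11:-→d12:-→d13:-→d14:-→d15:-→d16:H1→d17:-→d18:H3 -> H3
  + 36.94.224.0/20 (H1) depth=20
  - 36.94.192.0/18 clear@18
  lookup 216.21.207.226: bits 1101100000010101110011111110 walk d0:H2→d1:-→d2:-→d3:-→d4:H0→d5:-→d6:-→d7:H3→d8:H1→d9:-→d10:-→d11:-→d12:-→d13:-→d14:-→d15:-→d16:-→d17:-→d18:-→d19:-→d20:-→d21:-→d22:-→d23:-→d24:-→d25:-→d26:-→d27:-→d28:H3 -> H3
  + 184.234.236.16/28 (H2) depth=28
  lookup 184.0.5.13: bits 10111000 walk d0:H2→d1:-→d2:-→d3:-→d4:-→d5:-→d6:-→d7:-→d8:H1 -> H1
  + 184.0.0.0/8 (H2) depth=8
  - 208.0.0.0/4 clear@4
  lookup 216.21.207.225: bits 1101100000010101110011111110 walk d0:H2→d1:-→d2:-→d3:-→d4:-→d5:-→d6:-→d7:H3→d8:H1→d9:-→d10:-→d11:-→d12:-→d13:-→d14:-→d15:-→d16:-→d17:-→d18:-→d19:-→d20:-→d21:-→d22:-→d23:-→d24:-→d25:-→d26:-→d27:-→d28:H3 -> H3
  + 36.94.237.0/24 (H3) depth=24
  + 0.0.0.0/0 (H0) depth=0
  + 36.0.0.0/8 (H1) depth=8
  + 216.16.0.0/12 (H0) depth=12
  - 184.234.224.0/20 clear@20

== LOOKUPS ==
["H3","H3","H3","H3","no-route","H3","H3","H3","H1","H3"]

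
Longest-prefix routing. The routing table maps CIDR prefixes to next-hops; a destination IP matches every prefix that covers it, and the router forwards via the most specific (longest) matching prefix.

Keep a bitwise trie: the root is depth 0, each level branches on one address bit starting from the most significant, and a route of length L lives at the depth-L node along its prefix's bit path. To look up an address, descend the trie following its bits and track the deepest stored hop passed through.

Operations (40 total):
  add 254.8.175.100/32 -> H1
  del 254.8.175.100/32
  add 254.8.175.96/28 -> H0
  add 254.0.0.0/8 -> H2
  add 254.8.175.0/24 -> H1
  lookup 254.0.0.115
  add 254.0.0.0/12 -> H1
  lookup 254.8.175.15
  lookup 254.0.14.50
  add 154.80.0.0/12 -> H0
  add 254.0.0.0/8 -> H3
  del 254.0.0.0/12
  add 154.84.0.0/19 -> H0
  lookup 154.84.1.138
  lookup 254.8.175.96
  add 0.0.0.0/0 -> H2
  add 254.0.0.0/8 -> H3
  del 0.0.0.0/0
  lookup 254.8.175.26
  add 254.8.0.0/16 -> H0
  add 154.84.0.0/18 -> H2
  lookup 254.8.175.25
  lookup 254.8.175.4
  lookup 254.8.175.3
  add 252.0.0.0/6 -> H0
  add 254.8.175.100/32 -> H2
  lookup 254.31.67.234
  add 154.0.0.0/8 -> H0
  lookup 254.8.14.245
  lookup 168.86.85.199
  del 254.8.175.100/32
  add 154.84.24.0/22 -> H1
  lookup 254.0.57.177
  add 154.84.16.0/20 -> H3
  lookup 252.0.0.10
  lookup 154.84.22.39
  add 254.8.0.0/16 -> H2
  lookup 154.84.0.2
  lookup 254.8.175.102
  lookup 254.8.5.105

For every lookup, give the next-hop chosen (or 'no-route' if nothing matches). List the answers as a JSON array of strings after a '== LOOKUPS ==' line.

Apply in order:
  + 254.8.175.100/32 (H1) depth=32
  - 254.8.175.100/32 clear@32
  + 254.8.175.96/28 (H0) depth=28
  + 254.0.0.0/8 (H2) depth=8
  + 254.8.175.0/24 (H1) depth=24
  lookup 254.0.0.115: bits 111111100000 walk d0:-→d1:-→d2:-→d3:-→d4:-→d5:-→d6:-→d7:-→d8:H2→d9:-→d10:-→d11:-→d12:- -> H2
  + 254.0.0.0/12 (H1) depth=12
  lookup 254.8.175.15: bits 1111111000001000101011110 walk d0:-→d1:-→d2:-→d3:-→d4:-→d5:-→d6:-→d7:-→d8:H2→d9:-→d10:-→d11:-→d12:H1→d13:-→d14:-→d15:-→d16:-→d17:-→d18:-→d19:-→d20:-→d21:-→d22:-→d23:-→d24:H1→d25:- -> H1
  lookup 254.0.14.50: bits 111111100000 walk d0:-→d1:-→d2:-→d3:-→d4:-→d5:-→d6:-→d7:-→d8:H2→d9:-→d10:-→d11:-→d12:H1 -> H1
  + 154.80.0.0/12 (H0) depth=12
  + 254.0.0.0/8 (H3) depth=8
  - 254.0.0.0/12 clear@12
  + 154.84.0.0/19 (H0) depth=19
  lookup 154.84.1.138: bits 1001101001010100000 walk d0:-→d1:-→d2:-→d3:-→d4:-→d5:-→d6:-→d7:-→d8:-→d9:-→d10:-→d11:-→d12:H0→d13:-→d14:-→d15:-→d16:-→d17:-→d18:-→d19:H0 -> H0
  lookup 254.8.175.96: bits 11111110000010001010111101100 walk d0:-→d1:-→d2:-→d3:-→d4:-→d5:-→d6:-→d7:-→d8:H3→d9:-→d10:-→d11:-→d12:-→d13:-→d14:-→d15:-→d16:-→d17:-→d18:-→d19:-→d20:-→d21:-→d22:-→d23:-→d24:H1→d25:-→d26:-→d27:-→d28:H0→d29:- -> H0
  + 0.0.0.0/0 (H2) depth=0
  + 254.0.0.0/8 (H3) depth=8
  - 0.0.0.0/0 clear@0
  lookup 254.8.175.26: bits 1111111000001000101011110 walk d0:-→d1:-→d2:-→d3:-→d4:-→d5:-→d6:-→d7:-→d8:H3→d9:-→d10:-→d11:-→d12:-→d13:-→d14:-→d15:-→d16:-→d17:-→d18:-→d19:-→d20:-→d21:-→d22:-→d23:-→d24:H1→d25:- -> H1
  + 254.8.0.0/16 (H0) depth=16
  + 154.84.0.0/18 (H2) depth=18
  lookup 254.8.175.25: bits 1111111000001000101011110 walk d0:-→d1:-→d2:-→d3:-→d4:-→d5:-→d6:-→d7:-→d8:H3→d9:-→d10:-→d11:-→d12:-→d13:-→d14:-→d15:-→d16:H0→d17:-→d18:-→d19:-→d20:-→d21:-→d22:-→d23:-→d24:H1→d25:- -> H1
  lookup 254.8.175.4: bits 1111111000001000101011110 walk d0:-→d1:-→d2:-→d3:-→d4:-→d5:-→d6:-→d7:-→d8:H3→d9:-→d10:-→d11:-→d12:-→d13:-→d14:-→d15:-→d16:H0→d17:-→d18:-→d19:-→d20:-→d21:-→d22:-→d23:-→d24:H1→d25:- -> H1
  lookup 254.8.175.3: bits 1111111000001000101011110 walk d0:-→d1:-→d2:-→d3:-→d4:-→d5:-→d6:-→d7:-→d8:H3→d9:-→d10:-→d11:-→d12:-→d13:-→d14:-→d15:-→d16:H0→d17:-→d18:-→d19:-→d20:-→d21:-→d22:-→d23:-→d24:H1→d25:- -> H1
  + 252.0.0.0/6 (H0) depth=6
  + 254.8.175.100/32 (H2) depth=32
  lookup 254.31.67.234: bits 11111110000 walk d0:-→d1:-→d2:-→d3:-→d4:-→d5:-→d6:H0→d7:-→d8:H3→d9:-→d10:-→d11:- -> H3
  + 154.0.0.0/8 (H0) depth=8
  lookup 254.8.14.245: bits 1111111000001000 walk d0:-→d1:-→d2:-→d3:-→d4:-→d5:-→d6:H0→d7:-→d8:H3→d9:-→d10:-→d11:-→d12:-→d13:-→d14:-→d15:-→d16:H0 -> H0
  lookup 168.86.85.199: bits 10 walk d0:-→d1:-→d2:- -> no-route
  - 254.8.175.100/32 clear@32
  + 154.84.24.0/22 (H1) depth=22
  lookup 254.0.57.177: bits 111111100000 walk d0:-→d1:-→d2:-→d3:-→d4:-→d5:-→d6:H0→d7:-→d8:H3→d9:-→d10:-→d11:-→d12:- -> H3
  + 154.84.16.0/20 (H3) depth=20
  lookup 252.0.0.10: bits 111111 walk d0:-→d1:-→d2:-→d3:-→d4:-→d5:-→d6:H0 -> H0
  lookup 154.84.22.39: bits 10011010010101000001 walk d0:-→d1:-→d2:-→d3:-→d4:-→d5:-→d6:-→d7:-→d8:H0→d9:-→d10:-→d11:-→d12:H0→d13:-→d14:-→d15:-→d16:-→d17:-→d18:H2→d19:H0→d20:H3 -> H3
  + 254.8.0.0/16 (H2) depth=16
  lookup 154.84.0.2: bits 1001101001010100000 walk d0:-→d1:-→d2:-→d3:-→d4:-→d5:-→d6:-→d7:-→d8:H0→d9:-→d10:-→d11:-→d12:H0→d13:-→d14:-→d15:-→d16:-→d17:-→d18:H2→d19:H0 -> H0
  lookup 254.8.175.102: bits 111111100000100010101111011001 walk d0:-→d1:-→d2:-→d3:-→d4:-→d5:-→d6:H0→d7:-→d8:H3→d9:-→d10:-→d11:-→d12:-→d13:-→d14:-→d15:-→d16:H2→d17:-→d18:-→d19:-→d20:-→d21:-→d22:-→d23:-→d24:H1→d25:-→d26:-→d27:-→d28:H0→d29:-→d30:- -> H0
  lookup 254.8.5.105: bits 1111111000001000 walk d0:-→d1:-→d2:-→d3:-→d4:-→d5:-→d6:H0→d7:-→d8:H3→d9:-→d10:-→d11:-→d12:-→d13:-→d14:-→d15:-→d16:H2 -> H2

== LOOKUPS ==
["H2","H1","H1","H0","H0","H1","H1","H1","H1","H3","H0","no-route","H3","H0","H3","H0","H0","H2"]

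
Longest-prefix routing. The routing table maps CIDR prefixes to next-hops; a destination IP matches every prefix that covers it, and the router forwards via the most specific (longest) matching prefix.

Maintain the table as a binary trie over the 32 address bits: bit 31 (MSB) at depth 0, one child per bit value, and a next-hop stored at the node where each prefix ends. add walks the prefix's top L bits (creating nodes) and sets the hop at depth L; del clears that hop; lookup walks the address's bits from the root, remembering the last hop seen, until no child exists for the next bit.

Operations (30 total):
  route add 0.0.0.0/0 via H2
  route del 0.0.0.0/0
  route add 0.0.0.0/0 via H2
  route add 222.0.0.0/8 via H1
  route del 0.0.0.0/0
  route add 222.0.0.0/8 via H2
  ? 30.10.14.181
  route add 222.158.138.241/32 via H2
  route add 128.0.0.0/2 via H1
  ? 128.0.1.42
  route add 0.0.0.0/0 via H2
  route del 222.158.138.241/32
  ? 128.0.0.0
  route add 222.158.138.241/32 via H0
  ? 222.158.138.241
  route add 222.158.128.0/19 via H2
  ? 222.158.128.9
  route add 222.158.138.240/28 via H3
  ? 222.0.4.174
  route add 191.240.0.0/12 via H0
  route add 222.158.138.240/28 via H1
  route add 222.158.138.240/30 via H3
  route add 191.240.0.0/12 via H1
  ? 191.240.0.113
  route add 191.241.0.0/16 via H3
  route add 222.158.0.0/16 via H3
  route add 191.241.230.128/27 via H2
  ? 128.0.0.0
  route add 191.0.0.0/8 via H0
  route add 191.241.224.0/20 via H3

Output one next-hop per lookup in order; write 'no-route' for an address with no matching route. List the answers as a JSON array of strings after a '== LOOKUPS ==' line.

Process each operation:
  add 0.0.0.0/0 -> H2 at depth 0
  del 0.0.0.0/0 (clear depth 0)
  add 0.0.0.0/0 -> H2 at depth 0
  add 222.0.0.0/8 -> H1 at depth 8
  del 0.0.0.0/0 (clear depth 0)
  add 222.0.0.0/8 -> H2 at depth 8
  Q 30.10.14.181: descend ε ; hops seen [∅] ; pick no-route
  add 222.158.138.241/32 -> H2 at depth 32
  add 128.0.0.0/2 -> H1 at depth 2
  Q 128.0.1.42: descend 10 ; hops seen [H1] ; pick H1
  add 0.0.0.0/0 -> H2 at depth 0
  del 222.158.138.241/32 (clear depth 32)
  Q 128.0.0.0: descend 10 ; hops seen [H2,H1] ; pick H1
  add 222.158.138.241/32 -> H0 at depth 32
  Q 222.158.138.241: descend 11011110100111101000101011110001 ; hops seen [H2,H2,H0] ; pick H0
  add 222.158.128.0/19 -> H2 at depth 19
  Q 222.158.128.9: descend 11011110100111101000 ; hops seen [H2,H2,H2] ; pick H2
  add 222.158.138.240/28 -> H3 at depth 28
  Q 222.0.4.174: descend 11011110 ; hops seen [H2,H2] ; pick H2
  add 191.240.0.0/12 -> H0 at depth 12
  add 222.158.138.240/28 -> H1 at depth 28
  add 222.158.138.240/30 -> H3 at depth 30
  add 191.240.0.0/12 -> H1 at depth 12
  Q 191.240.0.113: descend 101111111111 ; hops seen [H2,H1,H1] ; pick H1
  add 191.241.0.0/16 -> H3 at depth 16
  add 222.158.0.0/16 -> H3 at depth 16
  add 191.241.230.128/27 -> H2 at depth 27
  Q 128.0.0.0: descend 10 ; hops seen [H2,H1] ; pick H1
  add 191.0.0.0/8 -> H0 at depth 8
  add 191.241.224.0/20 -> H3 at depth 20

== LOOKUPS ==
["no-route","H1","H1","H0","H2","H2","H1","H1"]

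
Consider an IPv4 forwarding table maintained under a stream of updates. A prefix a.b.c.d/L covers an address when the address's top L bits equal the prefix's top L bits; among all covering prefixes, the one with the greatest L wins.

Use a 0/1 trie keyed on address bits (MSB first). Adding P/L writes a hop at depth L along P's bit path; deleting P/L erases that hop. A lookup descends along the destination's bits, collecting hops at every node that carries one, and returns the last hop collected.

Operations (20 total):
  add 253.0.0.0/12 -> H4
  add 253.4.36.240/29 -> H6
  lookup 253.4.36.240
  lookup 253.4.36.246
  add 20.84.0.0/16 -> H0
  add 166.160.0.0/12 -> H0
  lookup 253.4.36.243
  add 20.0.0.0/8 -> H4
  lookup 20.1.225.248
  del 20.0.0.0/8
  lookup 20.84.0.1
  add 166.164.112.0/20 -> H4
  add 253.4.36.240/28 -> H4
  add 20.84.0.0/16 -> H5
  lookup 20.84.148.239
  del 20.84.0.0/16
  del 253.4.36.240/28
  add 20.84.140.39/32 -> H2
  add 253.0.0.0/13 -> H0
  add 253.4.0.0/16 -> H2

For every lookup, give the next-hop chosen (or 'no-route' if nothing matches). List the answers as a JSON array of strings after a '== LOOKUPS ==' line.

Process each operation:
  + 253.0.0.0/12 (H4) depth=12
  + 253.4.36.240/29 (H6) depth=29
  ? 253.4.36.240  path d0:-→d1:-→d2:-→d3:-→d4:-→d5:-→d6:-→d7:-→d8:-→d9:-→d10:-→d11:-→d12:H4→d13:-→d14:-→d15:-→d16:-→d17:-→d18:-→d19:-→d20:-→d21:-→d22:-→d23:-→d24:-→d25:-→d26:-→d27:-→d28:-→d29:H6  best=H6
  ? 253.4.36.246  path d0:-→d1:-→d2:-→d3:-→d4:-→d5:-→d6:-→d7:-→d8:-→d9:-→d10:-→d11:-→d12:H4→d13:-→d14:-→d15:-→d16:-→d17:-→d18:-→d19:-→d20:-→d21:-→d22:-→d23:-→d24:-→d25:-→d26:-→d27:-→d28:-→d29:H6  best=H6
  + 20.84.0.0/16 (H0) depth=16
  + 166.160.0.0/12 (H0) depth=12
  ? 253.4.36.243  path d0:-→d1:-→d2:-→d3:-→d4:-→d5:-→d6:-→d7:-→d8:-→d9:-→d10:-→d11:-→d12:H4→d13:-→d14:-→d15:-→d16:-→d17:-→d18:-→d19:-→d20:-→d21:-→d22:-→d23:-→d24:-→d25:-→d26:-→d27:-→d28:-→d29:H6  best=H6
  + 20.0.0.0/8 (H4) depth=8
  ? 20.1.225.248  path d0:-→d1:-→d2:-→d3:-→d4:-→d5:-→d6:-→d7:-→d8:H4→d9:-  best=H4
  - 20.0.0.0/8 clear@8
  ? 20.84.0.1  path d0:-→d1:-→d2:-→d3:-→d4:-→d5:-→d6:-→d7:-→d8:-→d9:-→d10:-→d11:-→d12:-→d13:-→d14:-→d15:-→d16:H0  best=H0
  + 166.164.112.0/20 (H4) depth=20
  + 253.4.36.240/28 (H4) depth=28
  + 20.84.0.0/16 (H5) depth=16
  ? 20.84.148.239  path d0:-→d1:-→d2:-→d3:-→d4:-→d5:-→d6:-→d7:-→d8:-→d9:-→d10:-→d11:-→d12:-→d13:-→d14:-→d15:-→d16:H5  best=H5
  - 20.84.0.0/16 clear@16
  - 253.4.36.240/28 clear@28
  + 20.84.140.39/32 (H2) depth=32
  + 253.0.0.0/13 (H0) depth=13
  + 253.4.0.0/16 (H2) depth=16

== LOOKUPS ==
["H6","H6","H6","H4","H0","H5"]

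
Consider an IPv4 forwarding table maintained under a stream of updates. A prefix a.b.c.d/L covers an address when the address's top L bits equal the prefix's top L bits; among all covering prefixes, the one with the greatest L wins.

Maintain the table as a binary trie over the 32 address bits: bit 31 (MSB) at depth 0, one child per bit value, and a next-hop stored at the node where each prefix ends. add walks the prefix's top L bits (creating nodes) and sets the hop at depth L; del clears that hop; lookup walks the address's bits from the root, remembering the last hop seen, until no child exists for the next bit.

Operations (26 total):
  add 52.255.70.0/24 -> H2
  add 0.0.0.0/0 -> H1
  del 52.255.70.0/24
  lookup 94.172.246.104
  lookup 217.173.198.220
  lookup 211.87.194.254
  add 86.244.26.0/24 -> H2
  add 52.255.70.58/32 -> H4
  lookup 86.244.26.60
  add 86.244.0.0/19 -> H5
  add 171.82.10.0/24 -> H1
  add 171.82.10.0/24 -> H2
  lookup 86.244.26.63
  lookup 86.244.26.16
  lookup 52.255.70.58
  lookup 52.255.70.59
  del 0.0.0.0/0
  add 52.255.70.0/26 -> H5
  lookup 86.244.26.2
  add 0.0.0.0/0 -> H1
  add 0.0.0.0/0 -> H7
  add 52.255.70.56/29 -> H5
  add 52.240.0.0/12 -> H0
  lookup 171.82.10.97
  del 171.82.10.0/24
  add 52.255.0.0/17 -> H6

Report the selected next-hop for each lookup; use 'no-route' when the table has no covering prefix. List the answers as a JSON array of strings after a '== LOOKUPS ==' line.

Apply in order:
  + 52.255.70.0/24 (H2) depth=24
  + 0.0.0.0/0 (H1) depth=0
  del 52.255.70.0/24 (clear depth 24)
  ? 94.172.246.104  path d0:H1→d1:-  best=H1
  ? 217.173.198.220  path d0:H1  best=H1
  ? 211.87.194.254  path d0:H1  best=H1
  + 86.244.26.0/24 (H2) depth=24
  + 52.255.70.58/32 (H4) depth=32
  ? 86.244.26.60  path d0:H1→d1:-→d2:-→d3:-→d4:-→d5:-→d6:-→d7:-→d8:-→d9:-→d10:-→d11:-→d12:-→d13:-→d14:-→d15:-→d16:-→d17:-→d18:-→d19:-→d20:-→d21:-→d22:-→d23:-→d24:H2  best=H2
  + 86.244.0.0/19 (H5) depth=19
  + 171.82.10.0/24 (H1) depth=24
  + 171.82.10.0/24 (H2) depth=24
  ? 86.244.26.63  path d0:H1→d1:-→d2:-→d3:-→d4:-→d5:-→d6:-→d7:-→d8:-→d9:-→d10:-→d11:-→d12:-→d13:-→d14:-→d15:-→d16:-→d17:-→d18:-→d19:H5→d20:-→d21:-→d22:-→d23:-→d24:H2  best=H2
  ? 86.244.26.16  path d0:H1→d1:-→d2:-→d3:-→d4:-→d5:-→d6:-→d7:-→d8:-→d9:-→d10:-→d11:-→d12:-→d13:-→d14:-→d15:-→d16:-→d17:-→d18:-→d19:H5→d20:-→d21:-→d22:-→d23:-→d24:H2  best=H2
  ? 52.255.70.58  path d0:H1→d1:-→d2:-→d3:-→d4:-→d5:-→d6:-→d7:-→d8:-→d9:-→d10:-→d11:-→d12:-→d13:-→d14:-→d15:-→d16:-→d17:-→d18:-→d19:-→d20:-→d21:-→d22:-→d23:-→d24:-→d25:-→d26:-→d27:-→d28:-→d29:-→d30:-→d31:-→d32:H4  best=H4
  ? 52.255.70.59  path d0:H1→d1:-→d2:-→d3:-→d4:-→d5:-→d6:-→d7:-→d8:-→d9:-→d10:-→d11:-→d12:-→d13:-→d14:-→d15:-→d16:-→d17:-→d18:-→d19:-→d20:-→d21:-→d22:-→d23:-→d24:-→d25:-→d26:-→d27:-→d28:-→d29:-→d30:-→d31:-  best=H1
  del 0.0.0.0/0 (clear depth 0)
  + 52.255.70.0/26 (H5) depth=26
  ? 86.244.26.2  path d0:-→d1:-→d2:-→d3:-→d4:-→d5:-→d6:-→d7:-→d8:-→d9:-→d10:-→d11:-→d12:-→d13:-→d14:-→d15:-→d16:-→d17:-→d18:-→d19:H5→d20:-→d21:-→d22:-→d23:-→d24:H2  best=H2
  + 0.0.0.0/0 (H1) depth=0
  + 0.0.0.0/0 (H7) depth=0
  + 52.255.70.56/29 (H5) depth=29
  + 52.240.0.0/12 (H0) depth=12
  ? 171.82.10.97  path d0:H7→d1:-→d2:-→d3:-→d4:-→d5:-→d6:-→d7:-→d8:-→d9:-→d10:-→d11:-→d12:-→d13:-→d14:-→d15:-→d16:-→d17:-→d18:-→d19:-→d20:-→d21:-→d22:-→d23:-→d24:H2  best=H2
  del 171.82.10.0/24 (clear depth 24)
  + 52.255.0.0/17 (H6) depth=17

== LOOKUPS ==
["H1","H1","H1","H2","H2","H2","H4","H1","H2","H2"]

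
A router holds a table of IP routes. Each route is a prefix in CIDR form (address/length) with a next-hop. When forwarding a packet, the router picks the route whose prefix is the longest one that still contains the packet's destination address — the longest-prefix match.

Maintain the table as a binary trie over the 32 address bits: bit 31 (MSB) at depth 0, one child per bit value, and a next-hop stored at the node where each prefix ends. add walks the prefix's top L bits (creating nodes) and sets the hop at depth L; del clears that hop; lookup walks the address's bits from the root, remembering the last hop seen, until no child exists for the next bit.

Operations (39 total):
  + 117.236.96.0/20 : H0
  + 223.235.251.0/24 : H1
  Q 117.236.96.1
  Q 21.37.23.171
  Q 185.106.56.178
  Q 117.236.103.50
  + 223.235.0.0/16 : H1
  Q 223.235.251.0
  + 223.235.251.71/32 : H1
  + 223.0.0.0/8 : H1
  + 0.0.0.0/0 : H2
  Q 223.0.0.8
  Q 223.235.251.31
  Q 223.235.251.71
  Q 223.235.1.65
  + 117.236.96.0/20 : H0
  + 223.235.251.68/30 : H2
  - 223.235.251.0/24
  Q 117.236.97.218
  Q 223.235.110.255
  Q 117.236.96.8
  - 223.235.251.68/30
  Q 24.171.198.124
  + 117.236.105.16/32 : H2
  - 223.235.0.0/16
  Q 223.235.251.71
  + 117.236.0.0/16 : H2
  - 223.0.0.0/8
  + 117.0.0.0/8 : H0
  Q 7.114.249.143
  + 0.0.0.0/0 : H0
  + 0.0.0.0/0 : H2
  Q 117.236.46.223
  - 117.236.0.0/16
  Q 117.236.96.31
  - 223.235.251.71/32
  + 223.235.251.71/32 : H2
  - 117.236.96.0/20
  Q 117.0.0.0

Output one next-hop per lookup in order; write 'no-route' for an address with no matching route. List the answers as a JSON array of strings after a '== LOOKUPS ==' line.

Trace:
  add 117.236.96.0/20 -> H0 at depth 20
  add 223.235.251.0/24 -> H1 at depth 24
  ? 117.236.96.1  path d0:-→d1:-→d2:-→d3:-→d4:-→d5:-→d6:-→d7:-→d8:-→d9:-→d10:-→d11:-→d12:-→d13:-→d14:-→d15:-→d16:-→d17:-→d18:-→d19:-→d20:H0  best=H0
  ? 21.37.23.171  path d0:-→d1:-  best=no-route
  ? 185.106.56.178  path d0:-→d1:-  best=no-route
  ? 117.236.103.50  path d0:-→d1:-→d2:-→d3:-→d4:-→d5:-→d6:-→d7:-→d8:-→d9:-→d10:-→d11:-→d12:-→d13:-→d14:-→d15:-→d16:-→d17:-→d18:-→d19:-→d20:H0  best=H0
  add 223.235.0.0/16 -> H1 at depth 16
  ? 223.235.251.0  path d0:-→d1:-→d2:-→d3:-→d4:-→d5:-→d6:-→d7:-→d8:-→d9:-→d10:-→d11:-→d12:-→d13:-→d14:-→d15:-→d16:H1→d17:-→d18:-→d19:-→d20:-→d21:-→d22:-→d23:-→d24:H1  best=H1
  add 223.235.251.71/32 -> H1 at depth 32
  add 223.0.0.0/8 -> H1 at depth 8
  add 0.0.0.0/0 -> H2 at depth 0
  ? 223.0.0.8  path d0:H2→d1:-→d2:-→d3:-→d4:-→d5:-→d6:-→d7:-→d8:H1  best=H1
  ? 223.235.251.31  path d0:H2→d1:-→d2:-→d3:-→d4:-→d5:-→d6:-→d7:-→d8:H1→d9:-→d10:-→d11:-→d12:-→d13:-→d14:-→d15:-→d16:H1→d17:-→d18:-→d19:-→d20:-→d21:-→d22:-→d23:-→d24:H1→d25:-  best=H1
  ? 223.235.251.71  path d0:H2→d1:-→d2:-→d3:-→d4:-→d5:-→d6:-→d7:-→d8:H1→d9:-→d10:-→d11:-→d12:-→d13:-→d14:-→d15:-→d16:H1→d17:-→d18:-→d19:-→d20:-→d21:-→d22:-→d23:-→d24:H1→d25:-→d26:-→d27:-→d28:-→d29:-→d30:-→d31:-→d32:H1  best=H1
  ? 223.235.1.65  path d0:H2→d1:-→d2:-→d3:-→d4:-→d5:-→d6:-→d7:-→d8:H1→d9:-→d10:-→d11:-→d12:-→d13:-→d14:-→d15:-→d16:H1  best=H1
  add 117.236.96.0/20 -> H0 at depth 20
  add 223.235.251.68/30 -> H2 at depth 30
  del 223.235.251.0/24 (clear depth 24)
  ? 117.236.97.218  path d0:H2→d1:-→d2:-→d3:-→d4:-→d5:-→d6:-→d7:-→d8:-→d9:-→d10:-→d11:-→d12:-→d13:-→d14:-→d15:-→d16:-→d17:-→d18:-→d19:-→d20:H0  best=H0
  ? 223.235.110.255  path d0:H2→d1:-→d2:-→d3:-→d4:-→d5:-→d6:-→d7:-→d8:H1→d9:-→d10:-→d11:-→d12:-→d13:-→d14:-→d15:-→d16:H1  best=H1
  ? 117.236.96.8  path d0:H2→d1:-→d2:-→d3:-→d4:-→d5:-→d6:-→d7:-→d8:-→d9:-→d10:-→d11:-→d12:-→d13:-→d14:-→d15:-→d16:-→d17:-→d18:-→d19:-→d20:H0  best=H0
  del 223.235.251.68/30 (clear depth 30)
  ? 24.171.198.124  path d0:H2→d1:-  best=H2
  add 117.236.105.16/32 -> H2 at depth 32
  del 223.235.0.0/16 (clear depth 16)
  ? 223.235.251.71  path d0:H2→d1:-→d2:-→d3:-→d4:-→d5:-→d6:-→d7:-→d8:H1→d9:-→d10:-→d11:-→d12:-→d13:-→d14:-→d15:-→d16:-→d17:-→d18:-→d19:-→d20:-→d21:-→d22:-→d23:-→d24:-→d25:-→d26:-→d27:-→d28:-→d29:-→d30:-→d31:-→d32:H1  best=H1
  add 117.236.0.0/16 -> H2 at depth 16
  del 223.0.0.0/8 (clear depth 8)
  add 117.0.0.0/8 -> H0 at depth 8
  ? 7.114.249.143  path d0:H2→d1:-  best=H2
  add 0.0.0.0/0 -> H0 at depth 0
  add 0.0.0.0/0 -> H2 at depth 0
  ? 117.236.46.223  path d0:H2→d1:-→d2:-→d3:-→d4:-→d5:-→d6:-→d7:-→d8:H0→d9:-→d10:-→d11:-→d12:-→d13:-→d14:-→d15:-→d16:H2→d17:-  best=H2
  del 117.236.0.0/16 (clear depth 16)
  ? 117.236.96.31  path d0:H2→d1:-→d2:-→d3:-→d4:-→d5:-→d6:-→d7:-→d8:H0→d9:-→d10:-→d11:-→d12:-→d13:-→d14:-→d15:-→d16:-→d17:-→d18:-→d19:-→d20:H0  best=H0
  del 223.235.251.71/32 (clear depth 32)
  add 223.235.251.71/32 -> H2 at depth 32
  del 117.236.96.0/20 (clear depth 20)
  ? 117.0.0.0  path d0:H2→d1:-→d2:-→d3:-→d4:-→d5:-→d6:-→d7:-→d8:H0  best=H0

== LOOKUPS ==
["H0","no-route","no-route","H0","H1","H1","H1","H1","H1","H0","H1","H0","H2","H1","H2","H2","H0","H0"]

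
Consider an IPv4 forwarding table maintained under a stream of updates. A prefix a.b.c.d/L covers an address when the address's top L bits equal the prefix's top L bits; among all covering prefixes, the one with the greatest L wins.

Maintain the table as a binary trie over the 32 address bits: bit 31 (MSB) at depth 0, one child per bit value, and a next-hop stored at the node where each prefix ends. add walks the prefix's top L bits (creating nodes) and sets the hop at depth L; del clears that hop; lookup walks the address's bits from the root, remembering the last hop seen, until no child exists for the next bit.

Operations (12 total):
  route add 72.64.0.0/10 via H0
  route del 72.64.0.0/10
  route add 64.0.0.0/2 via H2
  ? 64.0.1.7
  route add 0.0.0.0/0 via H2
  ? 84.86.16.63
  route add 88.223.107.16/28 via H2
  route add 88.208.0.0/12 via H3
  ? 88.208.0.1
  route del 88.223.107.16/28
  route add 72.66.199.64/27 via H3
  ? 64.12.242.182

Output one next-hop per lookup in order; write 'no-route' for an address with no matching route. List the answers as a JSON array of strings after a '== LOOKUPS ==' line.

Apply in order:
  add 72.64.0.0/10 -> H0 at depth 10
  del 72.64.0.0/10 (clear depth 10)
  add 64.0.0.0/2 -> H2 at depth 2
  Q 64.0.1.7: descend 0100 ; hops seen [H2] ; pick H2
  add 0.0.0.0/0 -> H2 at depth 0
  Q 84.86.16.63: descend 010 ; hops seen [H2,H2] ; pick H2
  add 88.223.107.16/28 -> H2 at depth 28
  add 88.208.0.0/12 -> H3 at depth 12
  Q 88.208.0.1: descend 010110001101 ; hops seen [H2,H2,H3] ; pick H3
  del 88.223.107.16/28 (clear depth 28)
  add 72.66.199.64/27 -> H3 at depth 27
  Q 64.12.242.182: descend 0100 ; hops seen [H2,H2] ; pick H2

== LOOKUPS ==
["H2","H2","H3","H2"]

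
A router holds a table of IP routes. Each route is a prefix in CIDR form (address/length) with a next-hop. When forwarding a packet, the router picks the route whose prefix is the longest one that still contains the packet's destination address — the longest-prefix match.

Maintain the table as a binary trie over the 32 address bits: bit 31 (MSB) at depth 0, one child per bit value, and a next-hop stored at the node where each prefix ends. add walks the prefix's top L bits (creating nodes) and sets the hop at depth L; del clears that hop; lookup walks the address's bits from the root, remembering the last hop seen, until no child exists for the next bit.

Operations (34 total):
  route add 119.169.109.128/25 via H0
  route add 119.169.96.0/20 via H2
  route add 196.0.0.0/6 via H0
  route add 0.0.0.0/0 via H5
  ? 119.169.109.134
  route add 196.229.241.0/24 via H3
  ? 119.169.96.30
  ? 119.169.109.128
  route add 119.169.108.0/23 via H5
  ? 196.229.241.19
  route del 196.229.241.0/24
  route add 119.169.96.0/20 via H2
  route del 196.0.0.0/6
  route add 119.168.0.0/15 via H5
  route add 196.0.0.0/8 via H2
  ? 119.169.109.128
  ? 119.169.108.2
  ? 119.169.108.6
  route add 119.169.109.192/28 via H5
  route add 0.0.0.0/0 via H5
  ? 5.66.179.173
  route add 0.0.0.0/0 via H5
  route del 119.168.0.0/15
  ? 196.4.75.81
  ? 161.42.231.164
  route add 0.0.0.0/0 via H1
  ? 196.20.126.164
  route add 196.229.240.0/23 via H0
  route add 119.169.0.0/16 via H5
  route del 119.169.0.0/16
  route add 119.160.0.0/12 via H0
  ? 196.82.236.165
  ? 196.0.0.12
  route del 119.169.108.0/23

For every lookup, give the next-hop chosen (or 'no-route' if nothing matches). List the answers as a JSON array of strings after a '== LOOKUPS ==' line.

Trace:
  + 119.169.109.128/25 (H0) depth=25
  + 119.169.96.0/20 (H2) depth=20
  + 196.0.0.0/6 (H0) depth=6
  + 0.0.0.0/0 (H5) depth=0
  lookup 119.169.109.134: bits 0111011110101001011011011 walk d0:H5→d1:-→d2:-→d3:-→d4:-→d5:-→d6:-→d7:-→d8:-→d9:-→d10:-→d11:-→d12:-→d13:-→d14:-→d15:-→d16:-→d17:-→d18:-→d19:-→d20:H2→d21:-→d22:-→d23:-→d24:-→d25:H0 -> H0
  + 196.229.241.0/24 (H3) depth=24
  lookup 119.169.96.30: bits 01110111101010010110 walk d0:H5→d1:-→d2:-→d3:-→d4:-→d5:-→d6:-→d7:-→d8:-→d9:-→d10:-→d11:-→d12:-→d13:-→d14:-→d15:-→d16:-→d17:-→d18:-→d19:-→d20:H2 -> H2
  lookup 119.169.109.128: bits 0111011110101001011011011 walk d0:H5→d1:-→d2:-→d3:-→d4:-→d5:-→d6:-→d7:-→d8:-→d9:-→d10:-→d11:-→d12:-→d13:-→d14:-→d15:-→d16:-→d17:-→d18:-→d19:-→d20:H2→d21:-→d22:-→d23:-→d24:-→d25:H0 -> H0
  + 119.169.108.0/23 (H5) depth=23
  lookup 196.229.241.19: bits 110001001110010111110001 walk d0:H5→d1:-→d2:-→d3:-→d4:-→d5:-→d6:H0→d7:-→d8:-→d9:-→d10:-→d11:-→d12:-→d13:-→d14:-→d15:-→d16:-→d17:-→d18:-→d19:-→d20:-→d21:-→d22:-→d23:-→d24:H3 -> H3
  del 196.229.241.0/24 (clear depth 24)
  + 119.169.96.0/20 (H2) depth=20
  del 196.0.0.0/6 (clear depth 6)
  + 119.168.0.0/15 (H5) depth=15
  + 196.0.0.0/8 (H2) depth=8
  lookup 119.169.109.128: bits 0111011110101001011011011 walk d0:H5→d1:-→d2:-→d3:-→d4:-→d5:-→d6:-→d7:-→d8:-→d9:-→d10:-→d11:-→d12:-→d13:-→d14:-→d15:H5→d16:-→d17:-→d18:-→d19:-→d20:H2→d21:-→d22:-→d23:H5→d24:-→d25:H0 -> H0
  lookup 119.169.108.2: bits 01110111101010010110110 walk d0:H5→d1:-→d2:-→d3:-→d4:-→d5:-→d6:-→d7:-→d8:-→d9:-→d10:-→d11:-→d12:-→d13:-→d14:-→d15:H5→d16:-→d17:-→d18:-→d19:-→d20:H2→d21:-→d22:-→d23:H5 -> H5
  lookup 119.169.108.6: bits 01110111101010010110110 walk d0:H5→d1:-→d2:-→d3:-→d4:-→d5:-→d6:-→d7:-→d8:-→d9:-→d10:-→d11:-→d12:-→d13:-→d14:-→d15:H5→d16:-→d17:-→d18:-→d19:-→d20:H2→d21:-→d22:-→d23:H5 -> H5
  + 119.169.109.192/28 (H5) depth=28
  + 0.0.0.0/0 (H5) depth=0
  lookup 5.66.179.173: bits 0 walk d0:H5→d1:- -> H5
  + 0.0.0.0/0 (H5) depth=0
  del 119.168.0.0/15 (clear depth 15)
  lookup 196.4.75.81: bits 11000100 walk d0:H5→d1:-→d2:-→d3:-→d4:-→d5:-→d6:-→d7:-→d8:H2 -> H2
  lookup 161.42.231.164: bits 1 walk d0:H5→d1:- -> H5
  + 0.0.0.0/0 (H1) depth=0
  lookup 196.20.126.164: bits 11000100 walk d0:H1→d1:-→d2:-→d3:-→d4:-→d5:-→d6:-→d7:-→d8:H2 -> H2
  + 196.229.240.0/23 (H0) depth=23
  + 119.169.0.0/16 (H5) depth=16
  del 119.169.0.0/16 (clear depth 16)
  + 119.160.0.0/12 (H0) depth=12
  lookup 196.82.236.165: bits 11000100 walk d0:H1→d1:-→d2:-→d3:-→d4:-→d5:-→d6:-→d7:-→d8:H2 -> H2
  lookup 196.0.0.12: bits 11000100 walk d0:H1→d1:-→d2:-→d3:-→d4:-→d5:-→d6:-→d7:-→d8:H2 -> H2
  del 119.169.108.0/23 (clear depth 23)

== LOOKUPS ==
["H0","H2","H0","H3","H0","H5","H5","H5","H2","H5","H2","H2","H2"]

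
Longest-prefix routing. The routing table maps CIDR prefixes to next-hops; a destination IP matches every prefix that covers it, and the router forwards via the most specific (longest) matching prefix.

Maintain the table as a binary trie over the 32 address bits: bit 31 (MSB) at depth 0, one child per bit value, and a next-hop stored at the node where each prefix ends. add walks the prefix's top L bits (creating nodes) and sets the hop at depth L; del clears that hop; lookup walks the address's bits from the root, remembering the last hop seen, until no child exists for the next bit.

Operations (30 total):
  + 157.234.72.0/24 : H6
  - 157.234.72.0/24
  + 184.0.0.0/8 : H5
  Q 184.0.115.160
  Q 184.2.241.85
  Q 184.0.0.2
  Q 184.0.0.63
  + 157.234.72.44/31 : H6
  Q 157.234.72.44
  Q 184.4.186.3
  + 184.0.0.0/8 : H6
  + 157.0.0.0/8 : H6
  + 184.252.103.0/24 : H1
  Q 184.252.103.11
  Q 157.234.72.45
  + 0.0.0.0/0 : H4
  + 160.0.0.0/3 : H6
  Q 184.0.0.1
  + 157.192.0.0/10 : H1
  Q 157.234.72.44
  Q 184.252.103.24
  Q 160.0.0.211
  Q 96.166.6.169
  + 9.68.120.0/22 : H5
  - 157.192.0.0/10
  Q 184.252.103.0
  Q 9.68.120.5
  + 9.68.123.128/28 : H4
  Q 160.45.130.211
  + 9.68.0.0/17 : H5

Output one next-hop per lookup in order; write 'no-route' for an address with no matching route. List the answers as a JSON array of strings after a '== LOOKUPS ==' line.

Process each operation:
  add 157.234.72.0/24 -> H6 at depth 24
  del 157.234.72.0/24 (clear depth 24)
  add 184.0.0.0/8 -> H5 at depth 8
  ? 184.0.115.160  path d0:-→d1:-→d2:-→d3:-→d4:-→d5:-→d6:-→d7:-→d8:H5  best=H5
  ? 184.2.241.85  path d0:-→d1:-→d2:-→d3:-→d4:-→d5:-→d6:-→d7:-→d8:H5  best=H5
  ? 184.0.0.2  path d0:-→d1:-→d2:-→d3:-→d4:-→d5:-→d6:-→d7:-→d8:H5  best=H5
  ? 184.0.0.63  path d0:-→d1:-→d2:-→d3:-→d4:-→d5:-→d6:-→d7:-→d8:H5  best=H5
  add 157.234.72.44/31 -> H6 at depth 31
  ? 157.234.72.44  path d0:-→d1:-→d2:-→d3:-→d4:-→d5:-→d6:-→d7:-→d8:-→d9:-→d10:-→d11:-→d12:-→d13:-→d14:-→d15:-→d16:-→d17:-→d18:-→d19:-→d20:-→d21:-→d22:-→d23:-→d24:-→d25:-→d26:-→d27:-→d28:-→d29:-→d30:-→d31:H6  best=H6
  ? 184.4.186.3  path d0:-→d1:-→d2:-→d3:-→d4:-→d5:-→d6:-→d7:-→d8:H5  best=H5
  add 184.0.0.0/8 -> H6 at depth 8
  add 157.0.0.0/8 -> H6 at depth 8
  add 184.252.103.0/24 -> H1 at depth 24
  ? 184.252.103.11  path d0:-→d1:-→d2:-→d3:-→d4:-→d5:-→d6:-→d7:-→d8:H6→d9:-→d10:-→d11:-→d12:-→d13:-→d14:-→d15:-→d16:-→d17:-→d18:-→d19:-→d20:-→d21:-→d22:-→d23:-→d24:H1  best=H1
  ? 157.234.72.45  path d0:-→d1:-→d2:-→d3:-→d4:-→d5:-→d6:-→d7:-→d8:H6→d9:-→d10:-→d11:-→d12:-→d13:-→d14:-→d15:-→d16:-→d17:-→d18:-→d19:-→d20:-→d21:-→d22:-→d23:-→d24:-→d25:-→d26:-→d27:-→d28:-→d29:-→d30:-→d31:H6  best=H6
  add 0.0.0.0/0 -> H4 at depth 0
  add 160.0.0.0/3 -> H6 at depth 3
  ? 184.0.0.1  path d0:H4→d1:-→d2:-→d3:H6→d4:-→d5:-→d6:-→d7:-→d8:H6  best=H6
  add 157.192.0.0/10 -> H1 at depth 10
  ? 157.234.72.44  path d0:H4→d1:-→d2:-→d3:-→d4:-→d5:-→d6:-→d7:-→d8:H6→d9:-→d10:H1→d11:-→d12:-→d13:-→d14:-→d15:-→d16:-→d17:-→d18:-→d19:-→d20:-→d21:-→d22:-→d23:-→d24:-→d25:-→d26:-→d27:-→d28:-→d29:-→d30:-→d31:H6  best=H6
  ? 184.252.103.24  path d0:H4→d1:-→d2:-→d3:H6→d4:-→d5:-→d6:-→d7:-→d8:H6→d9:-→d10:-→d11:-→d12:-→d13:-→d14:-→d15:-→d16:-→d17:-→d18:-→d19:-→d20:-→d21:-→d22:-→d23:-→d24:H1  best=H1
  ? 160.0.0.211  path d0:H4→d1:-→d2:-→d3:H6  best=H6
  ? 96.166.6.169  path d0:H4  best=H4
  add 9.68.120.0/22 -> H5 at depth 22
  del 157.192.0.0/10 (clear depth 10)
  ? 184.252.103.0  path d0:H4→d1:-→d2:-→d3:H6→d4:-→d5:-→d6:-→d7:-→d8:H6→d9:-→d10:-→d11:-→d12:-→d13:-→d14:-→d15:-→d16:-→d17:-→d18:-→d19:-→d20:-→d21:-→d22:-→d23:-→d24:H1  best=H1
  ? 9.68.120.5  path d0:H4→d1:-→d2:-→d3:-→d4:-→d5:-→d6:-→d7:-→d8:-→d9:-→d10:-→d11:-→d12:-→d13:-→d14:-→d15:-→d16:-→d17:-→d18:-→d19:-→d20:-→d21:-→d22:H5  best=H5
  add 9.68.123.128/28 -> H4 at depth 28
  ? 160.45.130.211  path d0:H4→d1:-→d2:-→d3:H6  best=H6
  add 9.68.0.0/17 -> H5 at depth 17

== LOOKUPS ==
["H5","H5","H5","H5","H6","H5","H1","H6","H6","H6","H1","H6","H4","H1","H5","H6"]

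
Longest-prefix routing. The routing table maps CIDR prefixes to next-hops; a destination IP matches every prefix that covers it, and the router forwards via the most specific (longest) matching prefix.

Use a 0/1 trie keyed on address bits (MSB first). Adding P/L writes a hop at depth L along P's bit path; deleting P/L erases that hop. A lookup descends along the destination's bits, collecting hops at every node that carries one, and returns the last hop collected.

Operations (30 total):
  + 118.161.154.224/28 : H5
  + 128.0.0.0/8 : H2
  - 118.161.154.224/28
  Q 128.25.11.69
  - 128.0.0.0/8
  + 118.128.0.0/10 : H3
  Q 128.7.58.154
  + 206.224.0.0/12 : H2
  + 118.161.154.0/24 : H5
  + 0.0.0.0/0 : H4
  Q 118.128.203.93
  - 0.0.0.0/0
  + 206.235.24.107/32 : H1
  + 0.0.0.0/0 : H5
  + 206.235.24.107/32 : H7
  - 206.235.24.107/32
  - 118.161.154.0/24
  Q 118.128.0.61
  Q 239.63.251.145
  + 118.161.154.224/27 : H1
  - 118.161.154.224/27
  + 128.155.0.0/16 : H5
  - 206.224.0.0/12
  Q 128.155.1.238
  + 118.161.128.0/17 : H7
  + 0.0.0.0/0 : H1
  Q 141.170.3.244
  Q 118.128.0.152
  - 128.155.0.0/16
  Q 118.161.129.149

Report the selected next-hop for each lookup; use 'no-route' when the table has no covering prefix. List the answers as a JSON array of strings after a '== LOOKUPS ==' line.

Process each operation:
  add 118.161.154.224/28 -> H5 at depth 28
  add 128.0.0.0/8 -> H2 at depth 8
  del 118.161.154.224/28 (clear depth 28)
  lookup 128.25.11.69: bits 10000000 walk d0:-→d1:-→d2:-→d3:-→d4:-→d5:-→d6:-→d7:-→d8:H2 -> H2
  del 128.0.0.0/8 (clear depth 8)
  add 118.128.0.0/10 -> H3 at depth 10
  lookup 128.7.58.154: bits 10000000 walk d0:-→d1:-→d2:-→d3:-→d4:-→d5:-→d6:-→d7:-→d8:- -> no-route
  add 206.224.0.0/12 -> H2 at depth 12
  add 118.161.154.0/24 -> H5 at depth 24
  add 0.0.0.0/0 -> H4 at depth 0
  lookup 118.128.203.93: bits 0111011010 walk d0:H4→d1:-→d2:-→d3:-→d4:-→d5:-→d6:-→d7:-→d8:-→d9:-→d10:H3 -> H3
  del 0.0.0.0/0 (clear depth 0)
  add 206.235.24.107/32 -> H1 at depth 32
  add 0.0.0.0/0 -> H5 at depth 0
  add 206.235.24.107/32 -> H7 at depth 32
  del 206.235.24.107/32 (clear depth 32)
  del 118.161.154.0/24 (clear depth 24)
  lookup 118.128.0.61: bits 0111011010 walk d0:H5→d1:-→d2:-→d3:-→d4:-→d5:-→d6:-→d7:-→d8:-→d9:-→d10:H3 -> H3
  lookup 239.63.251.145: bits 11 walk d0:H5→d1:-→d2:- -> H5
  add 118.161.154.224/27 -> H1 at depth 27
  del 118.161.154.224/27 (clear depth 27)
  add 128.155.0.0/16 -> H5 at depth 16
  del 206.224.0.0/12 (clear depth 12)
  lookup 128.155.1.238: bits 1000000010011011 walk d0:H5→d1:-→d2:-→d3:-→d4:-→d5:-→d6:-→d7:-→d8:-→d9:-→d10:-→d11:-→d12:-→d13:-→d14:-→d15:-→d16:H5 -> H5
  add 118.161.128.0/17 -> H7 at depth 17
  add 0.0.0.0/0 -> H1 at depth 0
  lookup 141.170.3.244: bits 1000 walk d0:H1→d1:-→d2:-→d3:-→d4:- -> H1
  lookup 118.128.0.152: bits 0111011010 walk d0:H1→d1:-→d2:-→d3:-→d4:-→d5:-→d6:-→d7:-→d8:-→d9:-→d10:H3 -> H3
  del 128.155.0.0/16 (clear depth 16)
  lookup 118.161.129.149: bits 0111011010100001100 walk d0:H1→d1:-→d2:-→d3:-→d4:-→d5:-→d6:-→d7:-→d8:-→d9:-→d10:H3→d11:-→d12:-→d13:-→d14:-→d15:-→d16:-→d17:H7→d18:-→d19:- -> H7

== LOOKUPS ==
["H2","no-route","H3","H3","H5","H5","H1","H3","H7"]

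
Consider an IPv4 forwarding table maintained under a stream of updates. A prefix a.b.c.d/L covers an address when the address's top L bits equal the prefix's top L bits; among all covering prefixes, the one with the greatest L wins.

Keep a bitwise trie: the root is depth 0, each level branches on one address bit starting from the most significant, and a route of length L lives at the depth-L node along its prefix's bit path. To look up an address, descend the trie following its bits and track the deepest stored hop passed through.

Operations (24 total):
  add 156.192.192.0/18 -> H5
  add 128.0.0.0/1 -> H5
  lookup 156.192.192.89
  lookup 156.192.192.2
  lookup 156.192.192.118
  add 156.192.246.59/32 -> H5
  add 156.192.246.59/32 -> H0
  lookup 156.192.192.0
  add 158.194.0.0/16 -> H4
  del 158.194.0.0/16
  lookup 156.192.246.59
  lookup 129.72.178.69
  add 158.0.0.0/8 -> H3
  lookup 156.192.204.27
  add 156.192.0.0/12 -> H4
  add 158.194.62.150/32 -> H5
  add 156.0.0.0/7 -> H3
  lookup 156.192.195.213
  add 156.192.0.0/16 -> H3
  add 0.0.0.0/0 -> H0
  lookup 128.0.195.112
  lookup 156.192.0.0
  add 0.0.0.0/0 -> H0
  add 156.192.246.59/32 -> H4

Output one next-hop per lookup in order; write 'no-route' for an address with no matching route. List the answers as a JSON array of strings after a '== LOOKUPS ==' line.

Process each operation:
  + 156.192.192.0/18 (H5) depth=18
  + 128.0.0.0/1 (H5) depth=1
  Q 156.192.192.89: descend 100111001100000011 ; hops seen [H5,H5] ; pick H5
  Q 156.192.192.2: descend 100111001100000011 ; hops seen [H5,H5] ; pick H5
  Q 156.192.192.118: descend 100111001100000011 ; hops seen [H5,H5] ; pick H5
  + 156.192.246.59/32 (H5) depth=32
  + 156.192.246.59/32 (H0) depth=32
  Q 156.192.192.0: descend 100111001100000011 ; hops seen [H5,H5] ; pick H5
  + 158.194.0.0/16 (H4) depth=16
  - 158.194.0.0/16 clear@16
  Q 156.192.246.59: descend 10011100110000001111011000111011 ; hops seen [H5,H5,H0] ; pick H0
  Q 129.72.178.69: descend 100 ; hops seen [H5] ; pick H5
  + 158.0.0.0/8 (H3) depth=8
  Q 156.192.204.27: descend 100111001100000011 ; hops seen [H5,H5] ; pick H5
  + 156.192.0.0/12 (H4) depth=12
  + 158.194.62.150/32 (H5) depth=32
  + 156.0.0.0/7 (H3) depth=7
  Q 156.192.195.213: descend 100111001100000011 ; hops seen [H5,H3,H4,H5] ; pick H5
  + 156.192.0.0/16 (H3) depth=16
  + 0.0.0.0/0 (H0) depth=0
  Q 128.0.195.112: descend 100 ; hops seen [H0,H5] ; pick H5
  Q 156.192.0.0: descend 1001110011000000 ; hops seen [H0,H5,H3,H4,H3] ; pick H3
  + 0.0.0.0/0 (H0) depth=0
  + 156.192.246.59/32 (H4) depth=32

== LOOKUPS ==
["H5","H5","H5","H5","H0","H5","H5","H5","H5","H3"]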